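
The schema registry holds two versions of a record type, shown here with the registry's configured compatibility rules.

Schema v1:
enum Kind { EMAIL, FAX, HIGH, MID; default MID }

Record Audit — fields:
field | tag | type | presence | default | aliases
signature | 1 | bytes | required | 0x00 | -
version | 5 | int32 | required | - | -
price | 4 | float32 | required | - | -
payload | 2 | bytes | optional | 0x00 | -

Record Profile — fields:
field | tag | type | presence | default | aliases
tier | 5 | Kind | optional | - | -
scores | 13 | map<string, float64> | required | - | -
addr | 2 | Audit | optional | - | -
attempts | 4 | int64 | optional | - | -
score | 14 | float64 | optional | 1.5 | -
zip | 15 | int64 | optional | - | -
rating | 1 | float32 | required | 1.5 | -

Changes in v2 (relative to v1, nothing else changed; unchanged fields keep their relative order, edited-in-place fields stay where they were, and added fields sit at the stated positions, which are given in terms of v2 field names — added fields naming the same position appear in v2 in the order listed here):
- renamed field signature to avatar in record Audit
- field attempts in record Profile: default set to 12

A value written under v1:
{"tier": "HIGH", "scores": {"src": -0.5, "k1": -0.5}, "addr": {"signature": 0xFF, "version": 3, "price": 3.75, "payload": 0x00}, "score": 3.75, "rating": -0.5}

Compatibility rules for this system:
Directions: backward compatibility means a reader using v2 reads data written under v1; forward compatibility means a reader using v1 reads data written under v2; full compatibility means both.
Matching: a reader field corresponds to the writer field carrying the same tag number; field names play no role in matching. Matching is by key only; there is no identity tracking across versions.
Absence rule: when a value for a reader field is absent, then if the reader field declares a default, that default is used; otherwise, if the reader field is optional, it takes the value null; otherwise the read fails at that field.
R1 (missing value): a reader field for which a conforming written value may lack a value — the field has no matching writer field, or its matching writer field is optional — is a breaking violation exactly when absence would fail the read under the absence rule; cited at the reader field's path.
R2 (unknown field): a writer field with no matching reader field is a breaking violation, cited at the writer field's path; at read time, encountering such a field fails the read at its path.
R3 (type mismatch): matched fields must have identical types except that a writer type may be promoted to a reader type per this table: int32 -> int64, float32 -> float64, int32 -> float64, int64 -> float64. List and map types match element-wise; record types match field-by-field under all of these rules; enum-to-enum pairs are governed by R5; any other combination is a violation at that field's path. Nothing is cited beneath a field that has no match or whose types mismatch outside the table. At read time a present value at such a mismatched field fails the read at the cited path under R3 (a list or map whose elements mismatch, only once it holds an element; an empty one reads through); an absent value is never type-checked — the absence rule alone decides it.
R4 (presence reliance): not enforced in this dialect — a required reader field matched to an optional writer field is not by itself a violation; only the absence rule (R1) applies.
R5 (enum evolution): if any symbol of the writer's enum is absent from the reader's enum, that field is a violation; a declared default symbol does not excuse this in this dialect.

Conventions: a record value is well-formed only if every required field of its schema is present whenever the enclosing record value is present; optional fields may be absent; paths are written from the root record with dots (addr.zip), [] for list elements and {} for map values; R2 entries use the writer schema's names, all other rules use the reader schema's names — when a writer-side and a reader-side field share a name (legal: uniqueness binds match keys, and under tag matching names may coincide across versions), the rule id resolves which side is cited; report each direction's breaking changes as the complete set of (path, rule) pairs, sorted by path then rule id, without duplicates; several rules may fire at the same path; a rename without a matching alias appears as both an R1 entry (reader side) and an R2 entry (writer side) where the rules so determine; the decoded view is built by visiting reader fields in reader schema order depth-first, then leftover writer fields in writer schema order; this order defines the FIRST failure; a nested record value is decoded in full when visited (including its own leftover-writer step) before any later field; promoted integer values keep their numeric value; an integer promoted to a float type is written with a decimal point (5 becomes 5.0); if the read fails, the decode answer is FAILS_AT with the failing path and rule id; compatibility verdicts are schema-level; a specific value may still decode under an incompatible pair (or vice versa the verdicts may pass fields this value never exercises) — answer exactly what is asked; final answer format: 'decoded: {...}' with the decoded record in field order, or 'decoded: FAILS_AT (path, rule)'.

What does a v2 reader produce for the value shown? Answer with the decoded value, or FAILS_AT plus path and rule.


decoded: {"tier": "HIGH", "scores": {"src": -0.5, "k1": -0.5}, "addr": {"avatar": 0xFF, "version": 3, "price": 3.75, "payload": 0x00}, "attempts": 12, "score": 3.75, "zip": null, "rating": -0.5}

arrows below run writer -> reader for Profile
decode walk for Profile under reader schema v2:
  tier := "HIGH"
  scores := {"src": -0.5, "k1": -0.5}
  addr.avatar := 0xFF (from writer signature)
  addr.version := 3
  addr.price := 3.75
  addr.payload := 0x00
  attempts := 12 (absent -> default)
  score := 3.75
  zip := null (absent, optional -> null)
  rating := -0.5
  => decoded: {"tier": "HIGH", "scores": {"src": -0.5, "k1": -0.5}, "addr": {"avatar": 0xFF, "version": 3, "price": 3.75, "payload": 0x00}, "attempts": 12, "score": 3.75, "zip": null, "rating": -0.5}


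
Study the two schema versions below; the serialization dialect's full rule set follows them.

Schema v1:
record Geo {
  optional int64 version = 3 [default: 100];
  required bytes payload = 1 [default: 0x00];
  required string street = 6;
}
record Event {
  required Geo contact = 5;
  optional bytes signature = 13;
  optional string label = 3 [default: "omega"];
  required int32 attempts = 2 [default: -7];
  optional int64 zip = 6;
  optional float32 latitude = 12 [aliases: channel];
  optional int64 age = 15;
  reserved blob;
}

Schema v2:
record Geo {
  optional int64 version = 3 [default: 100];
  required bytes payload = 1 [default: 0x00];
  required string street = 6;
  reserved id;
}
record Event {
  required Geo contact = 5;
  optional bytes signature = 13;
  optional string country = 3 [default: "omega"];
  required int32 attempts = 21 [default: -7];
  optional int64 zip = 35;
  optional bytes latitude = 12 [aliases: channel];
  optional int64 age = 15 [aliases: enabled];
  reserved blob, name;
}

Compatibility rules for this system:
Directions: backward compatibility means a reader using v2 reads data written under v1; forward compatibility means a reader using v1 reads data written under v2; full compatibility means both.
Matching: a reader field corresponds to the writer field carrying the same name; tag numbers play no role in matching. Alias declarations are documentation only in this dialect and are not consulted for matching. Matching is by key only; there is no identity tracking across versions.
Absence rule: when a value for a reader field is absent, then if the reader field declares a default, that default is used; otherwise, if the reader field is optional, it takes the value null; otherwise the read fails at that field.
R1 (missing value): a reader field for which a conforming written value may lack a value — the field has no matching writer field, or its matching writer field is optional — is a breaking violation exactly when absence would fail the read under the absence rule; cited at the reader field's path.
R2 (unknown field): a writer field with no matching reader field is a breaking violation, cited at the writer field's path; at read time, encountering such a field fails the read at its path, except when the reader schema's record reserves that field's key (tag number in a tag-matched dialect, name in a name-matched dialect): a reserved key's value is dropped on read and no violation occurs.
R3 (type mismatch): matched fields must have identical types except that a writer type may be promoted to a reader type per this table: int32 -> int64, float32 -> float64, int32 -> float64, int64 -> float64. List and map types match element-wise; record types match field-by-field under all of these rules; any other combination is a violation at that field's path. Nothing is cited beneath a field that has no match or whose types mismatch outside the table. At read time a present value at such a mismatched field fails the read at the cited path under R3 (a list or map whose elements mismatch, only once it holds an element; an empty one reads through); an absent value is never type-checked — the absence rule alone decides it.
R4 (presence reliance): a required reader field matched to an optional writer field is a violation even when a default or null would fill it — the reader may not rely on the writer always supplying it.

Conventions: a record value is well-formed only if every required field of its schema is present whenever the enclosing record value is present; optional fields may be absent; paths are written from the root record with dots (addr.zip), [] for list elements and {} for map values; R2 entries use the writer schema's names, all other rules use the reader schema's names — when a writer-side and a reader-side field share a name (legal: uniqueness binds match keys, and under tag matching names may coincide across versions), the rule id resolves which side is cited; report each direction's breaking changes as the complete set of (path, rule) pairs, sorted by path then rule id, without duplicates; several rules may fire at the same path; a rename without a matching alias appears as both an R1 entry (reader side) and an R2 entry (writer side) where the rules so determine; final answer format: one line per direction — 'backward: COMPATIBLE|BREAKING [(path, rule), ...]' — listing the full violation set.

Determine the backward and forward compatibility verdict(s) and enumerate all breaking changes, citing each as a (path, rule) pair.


each type pair in Event: writer, then reader
checking backward for Event: reader v2 against writer v1:
  writer required, Geo -> Geo: reader contact maps from writer contact
  writer optional, bytes -> bytes: reader signature maps from writer signature
  country has no writer counterpart
  writer required, int32 -> int32: reader attempts maps from writer attempts
  writer optional, int64 -> int64: reader zip maps from writer zip
  writer optional, float32 -> bytes: reader latitude maps from writer latitude
  writer optional, int64 -> int64: reader age maps from writer age
  leftover writer field: label
  writer optional, int64 -> int64: reader contact.version maps from writer contact.version
  writer required, bytes -> bytes: reader contact.payload maps from writer contact.payload
  writer required, string -> string: reader contact.street maps from writer contact.street
  rule R2 violated at label
  rule R3 violated at latitude
  => backward: BREAKING (2)
checking forward for Event: reader v1 against writer v2:
  writer required, Geo -> Geo: reader contact maps from writer contact
  writer optional, bytes -> bytes: reader signature maps from writer signature
  label has no writer counterpart
  writer required, int32 -> int32: reader attempts maps from writer attempts
  writer optional, int64 -> int64: reader zip maps from writer zip
  writer optional, bytes -> float32: reader latitude maps from writer latitude
  writer optional, int64 -> int64: reader age maps from writer age
  leftover writer field: country
  writer optional, int64 -> int64: reader contact.version maps from writer contact.version
  writer required, bytes -> bytes: reader contact.payload maps from writer contact.payload
  writer required, string -> string: reader contact.street maps from writer contact.street
  rule R2 violated at country
  rule R3 violated at latitude
  => forward: BREAKING (2)

backward: BREAKING [(label, R2), (latitude, R3)]; forward: BREAKING [(country, R2), (latitude, R3)]


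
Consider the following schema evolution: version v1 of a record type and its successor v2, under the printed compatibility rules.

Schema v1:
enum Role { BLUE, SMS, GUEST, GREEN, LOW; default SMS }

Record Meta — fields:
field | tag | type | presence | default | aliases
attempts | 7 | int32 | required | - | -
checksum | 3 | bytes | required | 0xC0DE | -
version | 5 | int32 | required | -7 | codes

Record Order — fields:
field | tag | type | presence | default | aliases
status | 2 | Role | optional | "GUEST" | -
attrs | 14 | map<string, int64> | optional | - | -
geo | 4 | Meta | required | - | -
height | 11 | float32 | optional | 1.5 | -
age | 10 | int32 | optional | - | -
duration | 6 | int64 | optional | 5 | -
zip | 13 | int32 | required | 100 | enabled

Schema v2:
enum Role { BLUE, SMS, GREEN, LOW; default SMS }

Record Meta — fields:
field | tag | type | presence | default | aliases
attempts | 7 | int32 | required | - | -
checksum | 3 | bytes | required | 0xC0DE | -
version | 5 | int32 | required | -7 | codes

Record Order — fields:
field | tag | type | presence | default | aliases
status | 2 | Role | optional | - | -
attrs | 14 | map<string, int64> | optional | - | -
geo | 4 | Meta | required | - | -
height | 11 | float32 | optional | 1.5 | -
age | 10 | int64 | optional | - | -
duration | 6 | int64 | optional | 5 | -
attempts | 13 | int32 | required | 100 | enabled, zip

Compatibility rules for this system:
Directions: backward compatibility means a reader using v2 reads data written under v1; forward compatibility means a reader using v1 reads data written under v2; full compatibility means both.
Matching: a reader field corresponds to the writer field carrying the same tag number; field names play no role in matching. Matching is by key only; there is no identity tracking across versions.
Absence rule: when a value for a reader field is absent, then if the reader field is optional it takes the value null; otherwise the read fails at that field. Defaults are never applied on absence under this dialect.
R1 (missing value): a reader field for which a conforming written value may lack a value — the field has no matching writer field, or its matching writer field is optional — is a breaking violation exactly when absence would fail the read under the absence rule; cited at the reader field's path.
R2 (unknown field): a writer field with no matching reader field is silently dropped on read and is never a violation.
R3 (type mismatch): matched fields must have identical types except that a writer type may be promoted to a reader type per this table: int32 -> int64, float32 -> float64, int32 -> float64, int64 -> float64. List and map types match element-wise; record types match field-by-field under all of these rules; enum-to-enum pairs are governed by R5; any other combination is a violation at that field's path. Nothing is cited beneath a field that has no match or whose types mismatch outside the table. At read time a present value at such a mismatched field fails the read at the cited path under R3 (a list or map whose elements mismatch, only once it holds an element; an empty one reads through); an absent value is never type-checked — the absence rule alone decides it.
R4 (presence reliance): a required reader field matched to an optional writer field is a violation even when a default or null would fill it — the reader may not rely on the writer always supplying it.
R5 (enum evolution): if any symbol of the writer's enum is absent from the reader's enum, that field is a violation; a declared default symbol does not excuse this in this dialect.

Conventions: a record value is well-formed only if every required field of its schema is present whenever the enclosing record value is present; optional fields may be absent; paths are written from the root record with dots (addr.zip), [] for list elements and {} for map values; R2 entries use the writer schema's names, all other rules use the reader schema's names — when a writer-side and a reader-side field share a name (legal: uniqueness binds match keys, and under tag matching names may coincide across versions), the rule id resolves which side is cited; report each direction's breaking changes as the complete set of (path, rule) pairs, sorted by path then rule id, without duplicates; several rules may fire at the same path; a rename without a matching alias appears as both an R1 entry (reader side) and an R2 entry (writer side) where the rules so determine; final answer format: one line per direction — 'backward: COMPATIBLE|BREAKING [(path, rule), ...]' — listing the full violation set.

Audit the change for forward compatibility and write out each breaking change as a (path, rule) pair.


forward: BREAKING [(age, R3)]

each type pair in Order: writer, then reader
forward analysis of Order with v1 as reader and v2 as writer:
  status: paired with writer status (Role -> Role; writer optional)
  attrs: paired with writer attrs (map<string, int64> -> map<string, int64>; writer optional)
  geo: paired with writer geo (Meta -> Meta; writer required)
  height: paired with writer height (float32 -> float32; writer optional)
  age: paired with writer age (int64 -> int32; writer optional)
  duration: paired with writer duration (int64 -> int64; writer optional)
  zip: paired with writer attempts (int32 -> int32; writer required)
  geo.attempts: paired with writer geo.attempts (int32 -> int32; writer required)
  geo.checksum: paired with writer geo.checksum (bytes -> bytes; writer required)
  geo.version: paired with writer geo.version (int32 -> int32; writer required)
  violation R3 at age
  forward on Order therefore BREAKING (1)
the other Order changes do not affect what is asked:
  enum Role (field status in record Order): symbol GUEST removed (the field default referencing it is cleared) -> fires only in the backward direction of Order, which is not asked here
  renamed field zip to attempts in record Order (alias zip declared on the renamed field) -> triggers nothing under Order's printed rules — same verdict


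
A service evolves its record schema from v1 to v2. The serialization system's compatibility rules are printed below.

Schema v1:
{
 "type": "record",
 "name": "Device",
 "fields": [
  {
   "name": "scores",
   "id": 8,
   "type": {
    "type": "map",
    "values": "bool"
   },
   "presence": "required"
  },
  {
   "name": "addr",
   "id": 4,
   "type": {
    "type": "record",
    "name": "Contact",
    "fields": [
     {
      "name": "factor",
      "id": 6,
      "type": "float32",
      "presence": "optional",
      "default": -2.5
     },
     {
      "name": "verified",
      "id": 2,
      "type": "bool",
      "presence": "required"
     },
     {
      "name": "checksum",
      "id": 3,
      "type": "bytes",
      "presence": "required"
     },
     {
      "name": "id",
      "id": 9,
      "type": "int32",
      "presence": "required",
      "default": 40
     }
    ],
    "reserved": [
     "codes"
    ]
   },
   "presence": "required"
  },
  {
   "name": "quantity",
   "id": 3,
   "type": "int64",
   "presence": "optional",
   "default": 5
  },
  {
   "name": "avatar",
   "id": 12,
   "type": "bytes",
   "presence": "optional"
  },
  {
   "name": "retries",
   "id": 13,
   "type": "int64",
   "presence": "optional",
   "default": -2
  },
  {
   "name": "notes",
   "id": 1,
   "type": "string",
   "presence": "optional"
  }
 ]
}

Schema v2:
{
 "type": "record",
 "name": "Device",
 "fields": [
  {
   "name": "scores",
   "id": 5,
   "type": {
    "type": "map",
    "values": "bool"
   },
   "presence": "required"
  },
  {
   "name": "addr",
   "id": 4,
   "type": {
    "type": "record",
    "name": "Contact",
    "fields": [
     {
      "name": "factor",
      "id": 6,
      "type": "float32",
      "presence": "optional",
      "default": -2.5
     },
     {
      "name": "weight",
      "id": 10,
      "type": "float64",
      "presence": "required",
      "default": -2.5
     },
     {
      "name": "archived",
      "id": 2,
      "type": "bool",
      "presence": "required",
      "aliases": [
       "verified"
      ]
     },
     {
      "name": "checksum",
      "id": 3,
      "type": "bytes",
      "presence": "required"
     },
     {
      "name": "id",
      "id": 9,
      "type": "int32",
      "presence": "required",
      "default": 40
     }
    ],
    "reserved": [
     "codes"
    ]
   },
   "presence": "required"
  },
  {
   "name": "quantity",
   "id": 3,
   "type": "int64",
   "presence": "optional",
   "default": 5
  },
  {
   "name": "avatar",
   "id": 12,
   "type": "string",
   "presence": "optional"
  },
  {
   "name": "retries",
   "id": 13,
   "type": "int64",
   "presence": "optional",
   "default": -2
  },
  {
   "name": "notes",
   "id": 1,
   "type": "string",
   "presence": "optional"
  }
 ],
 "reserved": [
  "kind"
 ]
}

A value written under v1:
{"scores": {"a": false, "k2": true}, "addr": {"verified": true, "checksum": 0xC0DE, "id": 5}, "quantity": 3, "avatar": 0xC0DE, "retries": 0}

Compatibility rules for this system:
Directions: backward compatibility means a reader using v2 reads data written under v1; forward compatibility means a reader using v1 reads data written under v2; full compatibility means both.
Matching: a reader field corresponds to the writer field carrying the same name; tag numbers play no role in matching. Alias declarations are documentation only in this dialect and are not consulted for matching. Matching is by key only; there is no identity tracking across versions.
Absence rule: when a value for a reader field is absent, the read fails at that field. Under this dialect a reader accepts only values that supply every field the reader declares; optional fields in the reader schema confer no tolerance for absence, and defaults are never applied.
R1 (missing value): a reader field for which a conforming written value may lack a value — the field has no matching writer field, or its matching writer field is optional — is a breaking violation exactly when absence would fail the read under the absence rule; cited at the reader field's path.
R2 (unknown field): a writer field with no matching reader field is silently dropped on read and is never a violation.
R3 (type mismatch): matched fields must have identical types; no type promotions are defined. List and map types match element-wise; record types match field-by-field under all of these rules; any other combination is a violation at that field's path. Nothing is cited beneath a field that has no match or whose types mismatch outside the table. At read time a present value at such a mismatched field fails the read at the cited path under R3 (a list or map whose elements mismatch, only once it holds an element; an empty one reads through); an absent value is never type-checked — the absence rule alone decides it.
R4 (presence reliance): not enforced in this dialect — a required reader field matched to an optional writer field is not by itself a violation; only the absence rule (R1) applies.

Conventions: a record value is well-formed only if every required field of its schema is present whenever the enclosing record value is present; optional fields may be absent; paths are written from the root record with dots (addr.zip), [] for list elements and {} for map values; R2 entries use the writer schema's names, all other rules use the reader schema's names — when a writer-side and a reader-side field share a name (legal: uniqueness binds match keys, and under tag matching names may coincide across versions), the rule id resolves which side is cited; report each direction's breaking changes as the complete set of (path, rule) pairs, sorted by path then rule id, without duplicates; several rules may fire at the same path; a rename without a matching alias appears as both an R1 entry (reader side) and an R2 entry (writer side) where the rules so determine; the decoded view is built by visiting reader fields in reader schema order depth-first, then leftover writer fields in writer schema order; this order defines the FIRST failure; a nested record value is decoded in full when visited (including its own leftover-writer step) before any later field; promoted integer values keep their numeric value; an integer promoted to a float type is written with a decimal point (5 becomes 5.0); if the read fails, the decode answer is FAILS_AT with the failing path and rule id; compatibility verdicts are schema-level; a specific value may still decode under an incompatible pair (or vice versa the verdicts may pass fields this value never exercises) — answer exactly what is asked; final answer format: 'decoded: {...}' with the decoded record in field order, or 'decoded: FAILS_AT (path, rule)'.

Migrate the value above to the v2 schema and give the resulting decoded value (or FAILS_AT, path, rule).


decoded: FAILS_AT (addr.factor, R1)

in Device below, arrows point writer -> reader
decode walk for Device under reader schema v2:
  scores := {"a": false, "k2": true}
  read fails at addr.factor under R1 (no fill)
  => FAILS_AT (addr.factor, R1)
the other Device changes do not affect what is asked:
  added field weight to record Contact: required float64, tag 10, default -2.5 (in v2 it sits immediately before archived) -> affects the rule determinations only; this particular Device value decodes identically
  field avatar in record Device: type bytes changed to string -> affects the rule determinations only; this particular Device value decodes identically
  field scores in record Device: tag 8 changed to 5 -> inert under this dialect — no rule fires on Device and the result does not move
  renamed field verified to archived in record Contact (alias verified declared on the renamed field) -> affects the rule determinations only; this particular Device value decodes identically


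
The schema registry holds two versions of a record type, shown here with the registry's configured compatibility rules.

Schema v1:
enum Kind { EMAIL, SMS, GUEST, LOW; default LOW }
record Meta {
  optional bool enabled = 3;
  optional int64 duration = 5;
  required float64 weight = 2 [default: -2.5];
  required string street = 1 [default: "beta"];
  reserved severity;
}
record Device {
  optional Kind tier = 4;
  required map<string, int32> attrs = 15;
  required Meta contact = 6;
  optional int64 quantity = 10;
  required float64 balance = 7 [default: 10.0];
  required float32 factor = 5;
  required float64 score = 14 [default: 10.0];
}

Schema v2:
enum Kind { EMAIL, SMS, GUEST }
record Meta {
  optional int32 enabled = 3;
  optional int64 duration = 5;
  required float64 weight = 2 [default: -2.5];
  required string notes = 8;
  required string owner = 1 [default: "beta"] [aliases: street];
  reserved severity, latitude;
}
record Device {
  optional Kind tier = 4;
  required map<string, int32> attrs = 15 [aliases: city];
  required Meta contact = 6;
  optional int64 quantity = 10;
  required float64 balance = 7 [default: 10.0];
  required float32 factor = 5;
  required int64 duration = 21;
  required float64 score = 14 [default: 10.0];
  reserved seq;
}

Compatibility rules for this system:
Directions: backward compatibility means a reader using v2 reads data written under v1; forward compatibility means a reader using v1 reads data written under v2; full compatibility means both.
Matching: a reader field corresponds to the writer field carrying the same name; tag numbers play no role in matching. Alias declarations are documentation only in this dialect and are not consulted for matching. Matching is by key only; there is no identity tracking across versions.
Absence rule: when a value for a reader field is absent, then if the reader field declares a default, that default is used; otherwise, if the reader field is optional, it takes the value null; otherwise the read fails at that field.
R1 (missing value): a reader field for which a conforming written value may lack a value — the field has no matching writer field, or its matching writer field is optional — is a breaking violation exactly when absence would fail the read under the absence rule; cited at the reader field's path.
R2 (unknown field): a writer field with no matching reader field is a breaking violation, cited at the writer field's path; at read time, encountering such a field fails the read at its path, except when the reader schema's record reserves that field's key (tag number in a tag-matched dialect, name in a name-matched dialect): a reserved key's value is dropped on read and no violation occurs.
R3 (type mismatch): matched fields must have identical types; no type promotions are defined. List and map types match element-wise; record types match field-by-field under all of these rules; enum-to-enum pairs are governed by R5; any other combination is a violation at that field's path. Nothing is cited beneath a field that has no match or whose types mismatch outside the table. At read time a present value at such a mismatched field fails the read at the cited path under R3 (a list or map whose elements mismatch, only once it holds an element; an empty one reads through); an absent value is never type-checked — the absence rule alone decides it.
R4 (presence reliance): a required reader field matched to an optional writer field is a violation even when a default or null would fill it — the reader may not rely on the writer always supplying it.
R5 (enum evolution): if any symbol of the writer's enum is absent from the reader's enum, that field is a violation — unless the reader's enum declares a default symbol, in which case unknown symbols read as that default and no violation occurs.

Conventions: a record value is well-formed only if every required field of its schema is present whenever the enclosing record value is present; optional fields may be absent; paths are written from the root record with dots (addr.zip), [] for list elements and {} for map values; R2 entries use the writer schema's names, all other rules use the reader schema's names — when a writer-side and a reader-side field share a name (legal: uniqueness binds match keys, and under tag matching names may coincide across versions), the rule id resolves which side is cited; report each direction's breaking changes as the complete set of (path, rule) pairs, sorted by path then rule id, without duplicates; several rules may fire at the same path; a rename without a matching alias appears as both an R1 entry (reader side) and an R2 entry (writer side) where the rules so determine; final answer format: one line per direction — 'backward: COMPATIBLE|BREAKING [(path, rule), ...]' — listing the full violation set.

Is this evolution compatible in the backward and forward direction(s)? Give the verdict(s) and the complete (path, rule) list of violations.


backward: BREAKING [(contact.enabled, R3), (contact.notes, R1), (contact.street, R2), (duration, R1), (tier, R5)]; forward: BREAKING [(contact.enabled, R3), (contact.notes, R2), (contact.owner, R2), (duration, R2)]

arrows below run writer -> reader for Device
backward pass over Device, reader schema v2, writer schema v1:
  Kind -> Kind, writer optional: tier aligns to tier
  map<string, int32> -> map<string, int32>, writer required: attrs aligns to attrs
  Meta -> Meta, writer required: contact aligns to contact
  int64 -> int64, writer optional: quantity aligns to quantity
  float64 -> float64, writer required: balance aligns to balance
  float32 -> float32, writer required: factor aligns to factor
  duration has no writer counterpart
  float64 -> float64, writer required: score aligns to score
  bool -> int32, writer optional: contact.enabled aligns to contact.enabled
  int64 -> int64, writer optional: contact.duration aligns to contact.duration
  float64 -> float64, writer required: contact.weight aligns to contact.weight
  contact.notes has no writer counterpart
  contact.owner has no writer counterpart
  contact.street (writer side), unknown to reader
  breaking: (contact.enabled, R3)
  breaking: (contact.notes, R1)
  breaking: (contact.street, R2)
  breaking: (duration, R1)
  breaking: (tier, R5)
  => backward: BREAKING (5)
forward pass over Device, reader schema v1, writer schema v2:
  Kind -> Kind, writer optional: tier aligns to tier
  map<string, int32> -> map<string, int32>, writer required: attrs aligns to attrs
  Meta -> Meta, writer required: contact aligns to contact
  int64 -> int64, writer optional: quantity aligns to quantity
  float64 -> float64, writer required: balance aligns to balance
  float32 -> float32, writer required: factor aligns to factor
  float64 -> float64, writer required: score aligns to score
  duration (writer side), unknown to reader
  int32 -> bool, writer optional: contact.enabled aligns to contact.enabled
  int64 -> int64, writer optional: contact.duration aligns to contact.duration
  float64 -> float64, writer required: contact.weight aligns to contact.weight
  contact.street has no writer counterpart
  contact.notes (writer side), unknown to reader
  contact.owner (writer side), unknown to reader
  breaking: (contact.enabled, R3)
  breaking: (contact.notes, R2)
  breaking: (contact.owner, R2)
  breaking: (duration, R2)
  => forward: BREAKING (4)


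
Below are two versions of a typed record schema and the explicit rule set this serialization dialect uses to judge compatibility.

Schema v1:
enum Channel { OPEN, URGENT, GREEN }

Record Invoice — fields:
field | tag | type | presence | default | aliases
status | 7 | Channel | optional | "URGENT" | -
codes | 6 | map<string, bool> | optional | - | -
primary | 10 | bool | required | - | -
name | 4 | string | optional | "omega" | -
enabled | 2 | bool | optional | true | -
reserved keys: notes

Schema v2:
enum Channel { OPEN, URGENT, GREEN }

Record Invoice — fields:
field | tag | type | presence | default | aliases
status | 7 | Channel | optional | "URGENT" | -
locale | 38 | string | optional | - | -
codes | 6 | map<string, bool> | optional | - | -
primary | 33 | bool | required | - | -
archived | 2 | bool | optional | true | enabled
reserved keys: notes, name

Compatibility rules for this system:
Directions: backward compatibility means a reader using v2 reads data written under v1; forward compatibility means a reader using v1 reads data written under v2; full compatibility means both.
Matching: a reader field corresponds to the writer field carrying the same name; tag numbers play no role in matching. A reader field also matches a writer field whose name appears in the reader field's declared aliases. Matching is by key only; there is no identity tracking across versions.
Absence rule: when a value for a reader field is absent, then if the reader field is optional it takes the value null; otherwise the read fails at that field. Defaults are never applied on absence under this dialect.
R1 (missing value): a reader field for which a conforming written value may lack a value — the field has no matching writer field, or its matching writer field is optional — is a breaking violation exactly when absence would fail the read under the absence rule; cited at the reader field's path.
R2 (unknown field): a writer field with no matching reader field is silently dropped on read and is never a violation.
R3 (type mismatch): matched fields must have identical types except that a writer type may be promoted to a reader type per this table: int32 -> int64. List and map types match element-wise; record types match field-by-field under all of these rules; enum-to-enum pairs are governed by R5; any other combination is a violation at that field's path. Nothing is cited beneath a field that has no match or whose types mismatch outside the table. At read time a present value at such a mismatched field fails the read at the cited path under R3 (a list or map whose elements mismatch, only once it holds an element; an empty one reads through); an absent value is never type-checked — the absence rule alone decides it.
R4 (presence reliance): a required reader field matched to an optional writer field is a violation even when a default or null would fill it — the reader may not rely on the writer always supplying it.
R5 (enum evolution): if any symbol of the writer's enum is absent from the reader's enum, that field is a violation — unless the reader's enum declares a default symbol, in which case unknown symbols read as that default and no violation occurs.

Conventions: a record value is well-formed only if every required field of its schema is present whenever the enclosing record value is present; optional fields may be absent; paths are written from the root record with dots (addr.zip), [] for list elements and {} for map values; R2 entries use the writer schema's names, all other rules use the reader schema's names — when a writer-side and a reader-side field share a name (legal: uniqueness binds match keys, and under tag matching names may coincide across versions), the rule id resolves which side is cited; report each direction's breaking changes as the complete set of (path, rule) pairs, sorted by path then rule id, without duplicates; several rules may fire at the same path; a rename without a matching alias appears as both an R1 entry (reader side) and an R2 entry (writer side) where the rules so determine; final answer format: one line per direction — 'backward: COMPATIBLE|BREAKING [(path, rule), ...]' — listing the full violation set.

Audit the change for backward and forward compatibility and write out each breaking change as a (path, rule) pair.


the writer's type comes first in each Invoice pair
backward analysis of Invoice with v2 as reader and v1 as writer:
  status: Channel -> Channel, writer optional; from status
  locale: no writer-side match
  codes: map<string, bool> -> map<string, bool>, writer optional; from codes
  primary: bool -> bool, writer required; from primary
  archived: bool -> bool, writer optional; from enabled
  writer field name has no reader counterpart
  => backward verdict for Invoice: COMPATIBLE, no violations
forward analysis of Invoice with v1 as reader and v2 as writer:
  status: Channel -> Channel, writer optional; from status
  codes: map<string, bool> -> map<string, bool>, writer optional; from codes
  primary: bool -> bool, writer required; from primary
  name: no writer-side match
  enabled: no writer-side match
  writer field locale has no reader counterpart
  writer field archived has no reader counterpart
  => forward verdict for Invoice: COMPATIBLE, no violations

backward: COMPATIBLE []; forward: COMPATIBLE []


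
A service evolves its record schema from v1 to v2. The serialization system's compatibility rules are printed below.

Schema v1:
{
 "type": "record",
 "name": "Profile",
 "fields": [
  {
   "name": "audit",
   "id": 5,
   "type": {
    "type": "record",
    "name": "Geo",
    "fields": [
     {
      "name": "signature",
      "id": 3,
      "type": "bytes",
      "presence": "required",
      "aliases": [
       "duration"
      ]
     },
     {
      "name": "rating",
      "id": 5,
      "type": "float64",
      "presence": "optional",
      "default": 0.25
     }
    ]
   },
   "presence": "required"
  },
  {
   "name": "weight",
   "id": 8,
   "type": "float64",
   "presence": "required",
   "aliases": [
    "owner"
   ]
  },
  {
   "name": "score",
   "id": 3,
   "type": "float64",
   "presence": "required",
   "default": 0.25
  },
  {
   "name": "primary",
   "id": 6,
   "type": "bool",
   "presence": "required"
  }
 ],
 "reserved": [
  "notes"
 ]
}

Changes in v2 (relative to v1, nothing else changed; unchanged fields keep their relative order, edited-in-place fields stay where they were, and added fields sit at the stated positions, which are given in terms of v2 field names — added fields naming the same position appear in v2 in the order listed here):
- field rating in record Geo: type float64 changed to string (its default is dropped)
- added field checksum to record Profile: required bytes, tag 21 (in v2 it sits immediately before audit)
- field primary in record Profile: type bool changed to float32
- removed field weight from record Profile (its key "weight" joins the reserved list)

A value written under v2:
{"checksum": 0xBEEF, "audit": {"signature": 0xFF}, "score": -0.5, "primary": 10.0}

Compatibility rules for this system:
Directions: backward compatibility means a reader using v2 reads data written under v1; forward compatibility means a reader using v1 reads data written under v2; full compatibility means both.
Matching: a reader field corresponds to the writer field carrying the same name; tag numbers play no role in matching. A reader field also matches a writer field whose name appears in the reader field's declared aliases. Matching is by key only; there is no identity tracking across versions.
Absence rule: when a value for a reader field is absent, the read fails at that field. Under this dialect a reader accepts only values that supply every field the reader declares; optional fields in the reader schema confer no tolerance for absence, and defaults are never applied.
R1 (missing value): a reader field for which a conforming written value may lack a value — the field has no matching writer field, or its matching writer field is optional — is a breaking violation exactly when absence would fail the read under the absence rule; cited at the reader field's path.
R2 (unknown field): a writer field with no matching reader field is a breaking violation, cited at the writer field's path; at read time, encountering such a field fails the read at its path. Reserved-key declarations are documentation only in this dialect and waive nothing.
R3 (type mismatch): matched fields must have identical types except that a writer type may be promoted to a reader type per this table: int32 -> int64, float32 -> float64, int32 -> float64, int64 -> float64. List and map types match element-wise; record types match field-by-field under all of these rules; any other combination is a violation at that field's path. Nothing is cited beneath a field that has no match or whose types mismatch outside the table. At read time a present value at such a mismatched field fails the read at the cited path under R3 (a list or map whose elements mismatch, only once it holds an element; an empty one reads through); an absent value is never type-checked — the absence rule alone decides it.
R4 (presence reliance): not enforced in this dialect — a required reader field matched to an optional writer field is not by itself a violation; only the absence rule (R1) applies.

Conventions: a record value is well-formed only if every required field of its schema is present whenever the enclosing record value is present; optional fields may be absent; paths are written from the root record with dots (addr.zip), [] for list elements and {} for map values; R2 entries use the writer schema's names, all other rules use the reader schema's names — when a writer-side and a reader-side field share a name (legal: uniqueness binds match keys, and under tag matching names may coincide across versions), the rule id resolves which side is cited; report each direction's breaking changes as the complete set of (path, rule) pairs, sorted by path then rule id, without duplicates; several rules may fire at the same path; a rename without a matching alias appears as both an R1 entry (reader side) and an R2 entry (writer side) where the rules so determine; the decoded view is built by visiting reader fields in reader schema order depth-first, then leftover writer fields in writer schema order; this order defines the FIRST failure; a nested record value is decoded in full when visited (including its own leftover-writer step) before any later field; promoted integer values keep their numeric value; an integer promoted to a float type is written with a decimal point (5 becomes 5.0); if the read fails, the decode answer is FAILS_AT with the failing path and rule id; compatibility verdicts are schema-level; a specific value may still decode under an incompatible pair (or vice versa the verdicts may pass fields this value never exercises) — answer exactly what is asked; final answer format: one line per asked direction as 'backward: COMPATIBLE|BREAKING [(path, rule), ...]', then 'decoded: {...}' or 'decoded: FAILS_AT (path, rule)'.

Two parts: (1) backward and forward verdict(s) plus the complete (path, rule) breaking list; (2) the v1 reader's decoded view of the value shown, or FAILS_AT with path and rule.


each type pair in Profile: writer, then reader
backward on Profile — v2 reading data written by v1:
  no writer field matches reader checksum
  writer required, Geo -> Geo: reader audit maps from writer audit
  writer required, float64 -> float64: reader score maps from writer score
  writer required, bool -> float32: reader primary maps from writer primary
  leftover writer field: weight
  writer required, bytes -> bytes: reader audit.signature maps from writer audit.signature
  writer optional, float64 -> string: reader audit.rating maps from writer audit.rating
  breaking: (audit.rating, R1)
  breaking: (audit.rating, R3)
  breaking: (checksum, R1)
  breaking: (primary, R3)
  breaking: (weight, R2)
  => 5 violation(s): backward is BREAKING for Profile
forward on Profile — v1 reading data written by v2:
  writer required, Geo -> Geo: reader audit maps from writer audit
  no writer field matches reader weight
  writer required, float64 -> float64: reader score maps from writer score
  writer required, float32 -> bool: reader primary maps from writer primary
  leftover writer field: checksum
  writer required, bytes -> bytes: reader audit.signature maps from writer audit.signature
  writer optional, string -> float64: reader audit.rating maps from writer audit.rating
  breaking: (audit.rating, R1)
  breaking: (audit.rating, R3)
  breaking: (checksum, R2)
  breaking: (primary, R3)
  breaking: (weight, R1)
  => 5 violation(s): forward is BREAKING for Profile
decoding the Profile value with the v1 reader:
  audit.signature := 0xFF
  read fails at audit.rating under R1 (no fill)
  => FAILS_AT (audit.rating, R1)

backward: BREAKING [(audit.rating, R1), (audit.rating, R3), (checksum, R1), (primary, R3), (weight, R2)]; forward: BREAKING [(audit.rating, R1), (audit.rating, R3), (checksum, R2), (primary, R3), (weight, R1)]; decoded: FAILS_AT (audit.rating, R1)
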